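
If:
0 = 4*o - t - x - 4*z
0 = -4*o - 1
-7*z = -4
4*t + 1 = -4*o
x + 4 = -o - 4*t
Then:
No Solution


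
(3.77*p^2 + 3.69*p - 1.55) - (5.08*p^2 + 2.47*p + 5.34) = -1.31*p^2 + 1.22*p - 6.89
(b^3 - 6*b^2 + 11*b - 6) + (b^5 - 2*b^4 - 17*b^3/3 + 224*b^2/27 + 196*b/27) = b^5 - 2*b^4 - 14*b^3/3 + 62*b^2/27 + 493*b/27 - 6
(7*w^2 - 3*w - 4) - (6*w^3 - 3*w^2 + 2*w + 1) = -6*w^3 + 10*w^2 - 5*w - 5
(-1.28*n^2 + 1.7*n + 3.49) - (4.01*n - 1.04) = -1.28*n^2 - 2.31*n + 4.53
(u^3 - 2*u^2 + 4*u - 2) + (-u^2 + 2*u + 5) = u^3 - 3*u^2 + 6*u + 3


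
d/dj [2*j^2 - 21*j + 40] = 4*j - 21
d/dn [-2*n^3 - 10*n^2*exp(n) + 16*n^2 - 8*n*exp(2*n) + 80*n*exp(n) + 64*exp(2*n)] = -10*n^2*exp(n) - 6*n^2 - 16*n*exp(2*n) + 60*n*exp(n) + 32*n + 120*exp(2*n) + 80*exp(n)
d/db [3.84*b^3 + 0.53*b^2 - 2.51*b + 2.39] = 11.52*b^2 + 1.06*b - 2.51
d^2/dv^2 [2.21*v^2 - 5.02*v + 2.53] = 4.42000000000000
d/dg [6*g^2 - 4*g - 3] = 12*g - 4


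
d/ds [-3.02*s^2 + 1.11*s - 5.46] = 1.11 - 6.04*s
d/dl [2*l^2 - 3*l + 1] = 4*l - 3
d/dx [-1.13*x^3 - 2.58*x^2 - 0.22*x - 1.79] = -3.39*x^2 - 5.16*x - 0.22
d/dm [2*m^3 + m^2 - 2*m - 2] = 6*m^2 + 2*m - 2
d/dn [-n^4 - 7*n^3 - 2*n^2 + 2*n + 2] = -4*n^3 - 21*n^2 - 4*n + 2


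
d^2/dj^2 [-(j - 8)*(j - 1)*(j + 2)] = 14 - 6*j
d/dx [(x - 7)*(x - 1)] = 2*x - 8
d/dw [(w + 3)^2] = 2*w + 6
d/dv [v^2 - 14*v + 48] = 2*v - 14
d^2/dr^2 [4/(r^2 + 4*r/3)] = 24*(-3*r*(3*r + 4) + 4*(3*r + 2)^2)/(r^3*(3*r + 4)^3)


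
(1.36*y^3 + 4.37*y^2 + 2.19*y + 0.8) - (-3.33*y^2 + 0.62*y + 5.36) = 1.36*y^3 + 7.7*y^2 + 1.57*y - 4.56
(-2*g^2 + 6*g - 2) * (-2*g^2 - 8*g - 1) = 4*g^4 + 4*g^3 - 42*g^2 + 10*g + 2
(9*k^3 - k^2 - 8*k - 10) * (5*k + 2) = 45*k^4 + 13*k^3 - 42*k^2 - 66*k - 20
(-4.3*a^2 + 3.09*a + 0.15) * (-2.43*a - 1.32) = 10.449*a^3 - 1.8327*a^2 - 4.4433*a - 0.198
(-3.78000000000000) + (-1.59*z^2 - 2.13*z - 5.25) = -1.59*z^2 - 2.13*z - 9.03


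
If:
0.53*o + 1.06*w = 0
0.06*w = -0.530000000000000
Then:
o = 17.67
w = -8.83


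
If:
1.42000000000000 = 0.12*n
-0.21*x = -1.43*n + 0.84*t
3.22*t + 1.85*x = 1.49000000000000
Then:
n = 11.83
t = 35.31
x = -60.65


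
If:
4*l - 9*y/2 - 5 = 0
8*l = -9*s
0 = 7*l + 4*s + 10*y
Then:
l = 100/111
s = -800/999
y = -310/999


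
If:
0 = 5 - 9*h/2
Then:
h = 10/9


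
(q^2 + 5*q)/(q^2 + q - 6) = q*(q + 5)/(q^2 + q - 6)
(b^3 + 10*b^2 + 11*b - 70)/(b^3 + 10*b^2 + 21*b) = (b^2 + 3*b - 10)/(b*(b + 3))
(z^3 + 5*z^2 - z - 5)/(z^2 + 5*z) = z - 1/z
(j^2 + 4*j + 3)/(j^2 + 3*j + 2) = (j + 3)/(j + 2)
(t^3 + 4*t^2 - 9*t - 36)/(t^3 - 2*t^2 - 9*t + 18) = (t + 4)/(t - 2)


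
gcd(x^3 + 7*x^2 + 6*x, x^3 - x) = x^2 + x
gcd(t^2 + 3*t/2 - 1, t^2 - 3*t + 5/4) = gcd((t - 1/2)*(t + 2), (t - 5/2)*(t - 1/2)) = t - 1/2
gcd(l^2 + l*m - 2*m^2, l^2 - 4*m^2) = l + 2*m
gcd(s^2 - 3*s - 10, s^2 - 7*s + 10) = s - 5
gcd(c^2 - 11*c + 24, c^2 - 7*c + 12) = c - 3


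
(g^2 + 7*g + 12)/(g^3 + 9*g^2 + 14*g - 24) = (g + 3)/(g^2 + 5*g - 6)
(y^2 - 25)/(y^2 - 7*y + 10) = (y + 5)/(y - 2)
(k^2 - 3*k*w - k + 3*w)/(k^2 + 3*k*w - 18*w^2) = (k - 1)/(k + 6*w)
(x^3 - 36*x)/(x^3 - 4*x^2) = (x^2 - 36)/(x*(x - 4))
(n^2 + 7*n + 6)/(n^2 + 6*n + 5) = (n + 6)/(n + 5)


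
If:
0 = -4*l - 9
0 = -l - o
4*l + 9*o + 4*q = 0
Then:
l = -9/4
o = 9/4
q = -45/16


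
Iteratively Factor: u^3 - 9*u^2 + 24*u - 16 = (u - 4)*(u^2 - 5*u + 4) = (u - 4)*(u - 1)*(u - 4)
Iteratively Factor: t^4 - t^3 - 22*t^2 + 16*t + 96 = (t + 4)*(t^3 - 5*t^2 - 2*t + 24) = (t - 4)*(t + 4)*(t^2 - t - 6) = (t - 4)*(t - 3)*(t + 4)*(t + 2)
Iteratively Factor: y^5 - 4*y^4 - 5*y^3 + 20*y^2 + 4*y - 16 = (y - 2)*(y^4 - 2*y^3 - 9*y^2 + 2*y + 8) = (y - 2)*(y + 1)*(y^3 - 3*y^2 - 6*y + 8) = (y - 2)*(y + 1)*(y + 2)*(y^2 - 5*y + 4) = (y - 2)*(y - 1)*(y + 1)*(y + 2)*(y - 4)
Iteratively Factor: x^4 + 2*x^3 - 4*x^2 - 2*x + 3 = (x + 3)*(x^3 - x^2 - x + 1) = (x - 1)*(x + 3)*(x^2 - 1) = (x - 1)^2*(x + 3)*(x + 1)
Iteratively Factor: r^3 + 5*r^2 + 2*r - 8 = (r + 4)*(r^2 + r - 2) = (r + 2)*(r + 4)*(r - 1)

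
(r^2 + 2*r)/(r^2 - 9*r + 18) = r*(r + 2)/(r^2 - 9*r + 18)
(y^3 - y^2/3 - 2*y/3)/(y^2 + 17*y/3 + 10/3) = y*(y - 1)/(y + 5)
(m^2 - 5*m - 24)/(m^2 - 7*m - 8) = (m + 3)/(m + 1)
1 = 1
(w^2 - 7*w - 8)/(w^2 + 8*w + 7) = (w - 8)/(w + 7)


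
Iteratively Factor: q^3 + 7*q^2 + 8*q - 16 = (q - 1)*(q^2 + 8*q + 16) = (q - 1)*(q + 4)*(q + 4)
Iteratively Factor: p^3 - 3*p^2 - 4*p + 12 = (p + 2)*(p^2 - 5*p + 6) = (p - 2)*(p + 2)*(p - 3)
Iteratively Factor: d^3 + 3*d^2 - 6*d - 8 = (d + 4)*(d^2 - d - 2) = (d - 2)*(d + 4)*(d + 1)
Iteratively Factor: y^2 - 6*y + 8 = (y - 2)*(y - 4)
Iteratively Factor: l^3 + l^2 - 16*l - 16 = (l + 1)*(l^2 - 16) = (l + 1)*(l + 4)*(l - 4)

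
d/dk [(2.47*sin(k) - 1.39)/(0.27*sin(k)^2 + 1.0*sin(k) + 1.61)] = (-0.6669*sin(k)^2 + 0.7506*sin(k) + 5.3667)*cos(k)/(0.0729*sin(k)^4 + 0.54*sin(k)^3 + 1.8694*sin(k)^2 + 3.22*sin(k) + 2.5921)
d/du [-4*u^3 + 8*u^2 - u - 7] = -12*u^2 + 16*u - 1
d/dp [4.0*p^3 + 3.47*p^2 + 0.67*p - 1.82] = 12.0*p^2 + 6.94*p + 0.67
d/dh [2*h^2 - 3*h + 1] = 4*h - 3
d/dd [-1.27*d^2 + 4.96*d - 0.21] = 4.96 - 2.54*d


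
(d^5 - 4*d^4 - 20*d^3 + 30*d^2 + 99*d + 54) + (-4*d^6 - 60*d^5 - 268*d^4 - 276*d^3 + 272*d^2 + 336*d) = -4*d^6 - 59*d^5 - 272*d^4 - 296*d^3 + 302*d^2 + 435*d + 54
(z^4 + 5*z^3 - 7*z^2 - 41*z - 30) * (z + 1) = z^5 + 6*z^4 - 2*z^3 - 48*z^2 - 71*z - 30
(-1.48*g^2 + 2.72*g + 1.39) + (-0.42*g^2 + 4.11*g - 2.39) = -1.9*g^2 + 6.83*g - 1.0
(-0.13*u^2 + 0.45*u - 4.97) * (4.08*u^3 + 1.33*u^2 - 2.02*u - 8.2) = -0.5304*u^5 + 1.6631*u^4 - 19.4165*u^3 - 6.4531*u^2 + 6.3494*u + 40.754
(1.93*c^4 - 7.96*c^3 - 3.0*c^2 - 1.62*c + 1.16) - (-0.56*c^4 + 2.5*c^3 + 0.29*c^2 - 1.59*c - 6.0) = 2.49*c^4 - 10.46*c^3 - 3.29*c^2 - 0.03*c + 7.16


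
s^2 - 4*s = s*(s - 4)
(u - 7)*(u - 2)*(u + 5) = u^3 - 4*u^2 - 31*u + 70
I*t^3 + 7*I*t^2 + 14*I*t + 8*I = (t + 2)*(t + 4)*(I*t + I)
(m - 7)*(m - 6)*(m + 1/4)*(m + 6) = m^4 - 27*m^3/4 - 151*m^2/4 + 243*m + 63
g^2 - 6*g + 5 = (g - 5)*(g - 1)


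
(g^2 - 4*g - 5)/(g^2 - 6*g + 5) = (g + 1)/(g - 1)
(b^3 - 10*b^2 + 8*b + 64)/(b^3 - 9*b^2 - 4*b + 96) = (b + 2)/(b + 3)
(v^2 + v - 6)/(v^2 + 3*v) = (v - 2)/v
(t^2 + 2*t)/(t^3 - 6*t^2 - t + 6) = t*(t + 2)/(t^3 - 6*t^2 - t + 6)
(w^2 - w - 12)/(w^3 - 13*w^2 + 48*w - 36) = (w^2 - w - 12)/(w^3 - 13*w^2 + 48*w - 36)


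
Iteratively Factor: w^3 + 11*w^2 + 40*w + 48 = (w + 4)*(w^2 + 7*w + 12) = (w + 3)*(w + 4)*(w + 4)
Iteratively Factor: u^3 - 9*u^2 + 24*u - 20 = (u - 2)*(u^2 - 7*u + 10) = (u - 5)*(u - 2)*(u - 2)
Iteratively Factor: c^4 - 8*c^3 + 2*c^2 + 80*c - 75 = (c - 5)*(c^3 - 3*c^2 - 13*c + 15) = (c - 5)^2*(c^2 + 2*c - 3) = (c - 5)^2*(c - 1)*(c + 3)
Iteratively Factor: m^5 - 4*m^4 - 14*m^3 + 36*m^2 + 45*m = (m + 1)*(m^4 - 5*m^3 - 9*m^2 + 45*m) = (m + 1)*(m + 3)*(m^3 - 8*m^2 + 15*m) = (m - 5)*(m + 1)*(m + 3)*(m^2 - 3*m) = m*(m - 5)*(m + 1)*(m + 3)*(m - 3)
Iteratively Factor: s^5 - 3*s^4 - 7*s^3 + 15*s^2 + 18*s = (s - 3)*(s^4 - 7*s^2 - 6*s) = (s - 3)*(s + 1)*(s^3 - s^2 - 6*s) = s*(s - 3)*(s + 1)*(s^2 - s - 6) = s*(s - 3)^2*(s + 1)*(s + 2)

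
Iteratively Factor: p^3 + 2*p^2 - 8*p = (p - 2)*(p^2 + 4*p) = (p - 2)*(p + 4)*(p)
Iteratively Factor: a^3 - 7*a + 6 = (a - 2)*(a^2 + 2*a - 3) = (a - 2)*(a + 3)*(a - 1)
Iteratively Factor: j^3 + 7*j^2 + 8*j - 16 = (j + 4)*(j^2 + 3*j - 4) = (j + 4)^2*(j - 1)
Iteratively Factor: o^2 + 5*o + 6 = (o + 2)*(o + 3)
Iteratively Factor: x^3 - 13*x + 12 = (x - 1)*(x^2 + x - 12) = (x - 3)*(x - 1)*(x + 4)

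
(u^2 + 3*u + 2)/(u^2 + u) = (u + 2)/u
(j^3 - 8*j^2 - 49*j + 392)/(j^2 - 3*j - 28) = (j^2 - j - 56)/(j + 4)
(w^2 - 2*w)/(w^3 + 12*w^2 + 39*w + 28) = w*(w - 2)/(w^3 + 12*w^2 + 39*w + 28)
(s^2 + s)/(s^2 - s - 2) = s/(s - 2)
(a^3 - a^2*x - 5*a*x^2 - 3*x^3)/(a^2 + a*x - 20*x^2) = (a^3 - a^2*x - 5*a*x^2 - 3*x^3)/(a^2 + a*x - 20*x^2)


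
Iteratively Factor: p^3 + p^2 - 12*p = (p - 3)*(p^2 + 4*p) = (p - 3)*(p + 4)*(p)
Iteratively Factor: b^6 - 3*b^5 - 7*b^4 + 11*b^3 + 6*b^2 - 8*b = (b - 1)*(b^5 - 2*b^4 - 9*b^3 + 2*b^2 + 8*b) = (b - 1)*(b + 2)*(b^4 - 4*b^3 - b^2 + 4*b) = (b - 4)*(b - 1)*(b + 2)*(b^3 - b) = (b - 4)*(b - 1)*(b + 1)*(b + 2)*(b^2 - b) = (b - 4)*(b - 1)^2*(b + 1)*(b + 2)*(b)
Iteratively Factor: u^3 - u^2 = (u - 1)*(u^2) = u*(u - 1)*(u)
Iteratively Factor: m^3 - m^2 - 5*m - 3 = (m - 3)*(m^2 + 2*m + 1) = (m - 3)*(m + 1)*(m + 1)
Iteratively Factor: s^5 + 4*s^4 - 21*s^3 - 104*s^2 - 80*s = (s + 4)*(s^4 - 21*s^2 - 20*s) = (s - 5)*(s + 4)*(s^3 + 5*s^2 + 4*s) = (s - 5)*(s + 1)*(s + 4)*(s^2 + 4*s) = (s - 5)*(s + 1)*(s + 4)^2*(s)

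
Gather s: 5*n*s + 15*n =5*n*s + 15*n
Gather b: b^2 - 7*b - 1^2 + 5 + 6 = b^2 - 7*b + 10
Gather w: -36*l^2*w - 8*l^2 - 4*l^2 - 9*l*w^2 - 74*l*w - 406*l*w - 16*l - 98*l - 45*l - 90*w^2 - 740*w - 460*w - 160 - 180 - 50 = -12*l^2 - 159*l + w^2*(-9*l - 90) + w*(-36*l^2 - 480*l - 1200) - 390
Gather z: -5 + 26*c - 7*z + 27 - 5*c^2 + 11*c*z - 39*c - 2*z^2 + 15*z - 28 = -5*c^2 - 13*c - 2*z^2 + z*(11*c + 8) - 6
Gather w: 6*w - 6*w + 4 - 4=0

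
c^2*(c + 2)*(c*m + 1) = c^4*m + 2*c^3*m + c^3 + 2*c^2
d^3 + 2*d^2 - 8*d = d*(d - 2)*(d + 4)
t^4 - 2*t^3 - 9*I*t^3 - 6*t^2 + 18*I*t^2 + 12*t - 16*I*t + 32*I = (t - 2)*(t - 8*I)*(t - 2*I)*(t + I)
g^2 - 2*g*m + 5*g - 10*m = (g + 5)*(g - 2*m)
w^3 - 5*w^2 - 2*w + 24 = (w - 4)*(w - 3)*(w + 2)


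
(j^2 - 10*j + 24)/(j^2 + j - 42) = (j - 4)/(j + 7)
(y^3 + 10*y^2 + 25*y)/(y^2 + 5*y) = y + 5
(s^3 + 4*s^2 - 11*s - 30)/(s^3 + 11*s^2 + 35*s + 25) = (s^2 - s - 6)/(s^2 + 6*s + 5)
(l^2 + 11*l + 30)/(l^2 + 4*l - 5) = (l + 6)/(l - 1)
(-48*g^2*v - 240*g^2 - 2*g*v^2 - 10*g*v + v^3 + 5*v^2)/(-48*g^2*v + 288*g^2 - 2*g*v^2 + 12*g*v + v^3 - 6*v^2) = (v + 5)/(v - 6)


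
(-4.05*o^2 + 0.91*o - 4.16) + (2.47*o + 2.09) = -4.05*o^2 + 3.38*o - 2.07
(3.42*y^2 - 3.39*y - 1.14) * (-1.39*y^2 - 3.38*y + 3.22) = -4.7538*y^4 - 6.8475*y^3 + 24.0552*y^2 - 7.0626*y - 3.6708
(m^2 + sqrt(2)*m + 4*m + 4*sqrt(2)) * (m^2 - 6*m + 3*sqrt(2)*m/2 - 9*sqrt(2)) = m^4 - 2*m^3 + 5*sqrt(2)*m^3/2 - 21*m^2 - 5*sqrt(2)*m^2 - 60*sqrt(2)*m - 6*m - 72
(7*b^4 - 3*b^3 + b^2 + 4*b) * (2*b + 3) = 14*b^5 + 15*b^4 - 7*b^3 + 11*b^2 + 12*b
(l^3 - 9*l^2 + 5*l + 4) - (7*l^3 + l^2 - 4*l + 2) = -6*l^3 - 10*l^2 + 9*l + 2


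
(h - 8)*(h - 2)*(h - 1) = h^3 - 11*h^2 + 26*h - 16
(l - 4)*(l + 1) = l^2 - 3*l - 4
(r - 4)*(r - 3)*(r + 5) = r^3 - 2*r^2 - 23*r + 60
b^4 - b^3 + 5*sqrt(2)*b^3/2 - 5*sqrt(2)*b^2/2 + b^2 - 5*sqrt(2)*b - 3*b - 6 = (b - 2)*(b + 1)*(b + sqrt(2))*(b + 3*sqrt(2)/2)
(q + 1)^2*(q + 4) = q^3 + 6*q^2 + 9*q + 4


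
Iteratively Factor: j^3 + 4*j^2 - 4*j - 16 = (j + 2)*(j^2 + 2*j - 8) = (j - 2)*(j + 2)*(j + 4)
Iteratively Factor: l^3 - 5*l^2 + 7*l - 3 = (l - 3)*(l^2 - 2*l + 1) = (l - 3)*(l - 1)*(l - 1)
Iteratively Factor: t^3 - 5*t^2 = (t)*(t^2 - 5*t) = t*(t - 5)*(t)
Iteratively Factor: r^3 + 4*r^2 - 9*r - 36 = (r - 3)*(r^2 + 7*r + 12) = (r - 3)*(r + 3)*(r + 4)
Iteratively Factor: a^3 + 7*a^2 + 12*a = (a + 3)*(a^2 + 4*a) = (a + 3)*(a + 4)*(a)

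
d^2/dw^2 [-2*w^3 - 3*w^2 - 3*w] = -12*w - 6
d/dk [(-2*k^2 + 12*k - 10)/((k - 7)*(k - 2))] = 6*(k^2 - 6*k + 13)/(k^4 - 18*k^3 + 109*k^2 - 252*k + 196)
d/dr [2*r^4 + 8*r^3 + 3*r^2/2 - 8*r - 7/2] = 8*r^3 + 24*r^2 + 3*r - 8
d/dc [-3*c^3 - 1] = -9*c^2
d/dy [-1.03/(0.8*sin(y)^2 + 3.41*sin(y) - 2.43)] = (1.648*sin(y) + 3.5123)*cos(y)/(0.8*sin(y)^2 + 3.41*sin(y) - 2.43)^2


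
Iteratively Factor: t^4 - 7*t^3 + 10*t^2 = (t - 5)*(t^3 - 2*t^2) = t*(t - 5)*(t^2 - 2*t) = t*(t - 5)*(t - 2)*(t)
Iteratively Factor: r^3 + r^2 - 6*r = (r)*(r^2 + r - 6) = r*(r - 2)*(r + 3)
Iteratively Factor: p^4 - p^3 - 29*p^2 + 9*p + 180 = (p - 3)*(p^3 + 2*p^2 - 23*p - 60) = (p - 5)*(p - 3)*(p^2 + 7*p + 12) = (p - 5)*(p - 3)*(p + 3)*(p + 4)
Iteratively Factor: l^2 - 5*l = (l - 5)*(l)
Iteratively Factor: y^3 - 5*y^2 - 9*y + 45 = (y - 5)*(y^2 - 9) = (y - 5)*(y + 3)*(y - 3)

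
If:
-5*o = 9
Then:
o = -9/5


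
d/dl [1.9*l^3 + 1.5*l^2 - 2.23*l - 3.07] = 5.7*l^2 + 3.0*l - 2.23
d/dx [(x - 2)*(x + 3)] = 2*x + 1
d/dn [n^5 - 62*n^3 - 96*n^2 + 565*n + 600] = 5*n^4 - 186*n^2 - 192*n + 565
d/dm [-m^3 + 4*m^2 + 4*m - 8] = -3*m^2 + 8*m + 4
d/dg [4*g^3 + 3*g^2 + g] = 12*g^2 + 6*g + 1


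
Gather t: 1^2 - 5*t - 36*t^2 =-36*t^2 - 5*t + 1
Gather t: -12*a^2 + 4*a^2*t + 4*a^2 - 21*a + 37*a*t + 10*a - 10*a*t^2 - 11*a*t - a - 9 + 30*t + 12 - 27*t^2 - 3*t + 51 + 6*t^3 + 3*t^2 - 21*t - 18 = -8*a^2 - 12*a + 6*t^3 + t^2*(-10*a - 24) + t*(4*a^2 + 26*a + 6) + 36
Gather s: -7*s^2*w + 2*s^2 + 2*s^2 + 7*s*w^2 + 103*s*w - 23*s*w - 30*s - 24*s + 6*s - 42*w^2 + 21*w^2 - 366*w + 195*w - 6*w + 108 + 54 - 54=s^2*(4 - 7*w) + s*(7*w^2 + 80*w - 48) - 21*w^2 - 177*w + 108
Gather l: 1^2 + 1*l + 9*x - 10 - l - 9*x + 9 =0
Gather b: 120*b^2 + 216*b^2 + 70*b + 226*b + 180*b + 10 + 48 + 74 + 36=336*b^2 + 476*b + 168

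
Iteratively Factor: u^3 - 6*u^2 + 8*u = (u)*(u^2 - 6*u + 8) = u*(u - 4)*(u - 2)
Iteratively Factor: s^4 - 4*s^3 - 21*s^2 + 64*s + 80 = (s - 4)*(s^3 - 21*s - 20) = (s - 4)*(s + 1)*(s^2 - s - 20) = (s - 4)*(s + 1)*(s + 4)*(s - 5)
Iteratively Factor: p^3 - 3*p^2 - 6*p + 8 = (p - 1)*(p^2 - 2*p - 8) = (p - 4)*(p - 1)*(p + 2)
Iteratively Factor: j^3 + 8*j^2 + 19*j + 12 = (j + 1)*(j^2 + 7*j + 12) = (j + 1)*(j + 3)*(j + 4)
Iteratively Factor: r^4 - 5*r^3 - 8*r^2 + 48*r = (r - 4)*(r^3 - r^2 - 12*r) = (r - 4)*(r + 3)*(r^2 - 4*r) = (r - 4)^2*(r + 3)*(r)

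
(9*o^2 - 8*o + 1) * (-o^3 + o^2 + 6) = -9*o^5 + 17*o^4 - 9*o^3 + 55*o^2 - 48*o + 6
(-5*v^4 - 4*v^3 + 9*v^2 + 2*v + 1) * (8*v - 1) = -40*v^5 - 27*v^4 + 76*v^3 + 7*v^2 + 6*v - 1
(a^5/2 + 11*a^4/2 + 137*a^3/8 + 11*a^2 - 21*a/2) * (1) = a^5/2 + 11*a^4/2 + 137*a^3/8 + 11*a^2 - 21*a/2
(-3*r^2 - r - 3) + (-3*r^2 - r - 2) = -6*r^2 - 2*r - 5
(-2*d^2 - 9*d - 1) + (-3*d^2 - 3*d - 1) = -5*d^2 - 12*d - 2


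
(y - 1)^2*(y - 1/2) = y^3 - 5*y^2/2 + 2*y - 1/2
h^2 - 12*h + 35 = (h - 7)*(h - 5)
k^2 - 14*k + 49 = (k - 7)^2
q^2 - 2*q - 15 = (q - 5)*(q + 3)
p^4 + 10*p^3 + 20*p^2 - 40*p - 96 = (p - 2)*(p + 2)*(p + 4)*(p + 6)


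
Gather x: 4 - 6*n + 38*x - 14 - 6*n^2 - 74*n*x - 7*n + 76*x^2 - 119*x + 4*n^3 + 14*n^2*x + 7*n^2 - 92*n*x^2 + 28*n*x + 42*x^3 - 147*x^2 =4*n^3 + n^2 - 13*n + 42*x^3 + x^2*(-92*n - 71) + x*(14*n^2 - 46*n - 81) - 10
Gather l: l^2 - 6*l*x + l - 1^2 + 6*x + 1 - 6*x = l^2 + l*(1 - 6*x)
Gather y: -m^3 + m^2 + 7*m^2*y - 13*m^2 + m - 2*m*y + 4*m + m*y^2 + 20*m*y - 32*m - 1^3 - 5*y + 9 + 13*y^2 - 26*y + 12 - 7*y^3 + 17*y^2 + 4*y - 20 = -m^3 - 12*m^2 - 27*m - 7*y^3 + y^2*(m + 30) + y*(7*m^2 + 18*m - 27)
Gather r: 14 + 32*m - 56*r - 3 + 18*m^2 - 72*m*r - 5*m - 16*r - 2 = 18*m^2 + 27*m + r*(-72*m - 72) + 9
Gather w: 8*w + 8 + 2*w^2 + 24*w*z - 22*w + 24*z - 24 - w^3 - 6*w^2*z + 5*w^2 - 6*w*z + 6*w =-w^3 + w^2*(7 - 6*z) + w*(18*z - 8) + 24*z - 16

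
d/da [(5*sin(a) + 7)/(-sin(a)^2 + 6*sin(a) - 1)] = (5*sin(a)^2 + 14*sin(a) - 47)*cos(a)/(sin(a)^2 - 6*sin(a) + 1)^2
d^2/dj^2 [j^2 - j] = 2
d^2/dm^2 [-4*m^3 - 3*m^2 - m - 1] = -24*m - 6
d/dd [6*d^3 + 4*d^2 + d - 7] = 18*d^2 + 8*d + 1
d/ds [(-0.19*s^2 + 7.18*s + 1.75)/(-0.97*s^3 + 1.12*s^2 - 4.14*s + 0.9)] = (-0.1843*s^4 + 13.9292*s^3 - 2.1625*s^2 - 4.262*s + 13.707)/(0.9409*s^6 - 2.1728*s^5 + 9.286*s^4 - 11.0196*s^3 + 19.1556*s^2 - 7.452*s + 0.81)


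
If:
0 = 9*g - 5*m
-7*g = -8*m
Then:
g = 0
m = 0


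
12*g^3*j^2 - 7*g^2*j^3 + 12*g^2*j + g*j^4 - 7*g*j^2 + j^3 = j*(-4*g + j)*(-3*g + j)*(g*j + 1)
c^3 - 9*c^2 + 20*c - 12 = (c - 6)*(c - 2)*(c - 1)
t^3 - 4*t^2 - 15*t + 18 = (t - 6)*(t - 1)*(t + 3)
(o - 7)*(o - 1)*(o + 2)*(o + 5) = o^4 - o^3 - 39*o^2 - 31*o + 70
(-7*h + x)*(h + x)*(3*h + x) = -21*h^3 - 25*h^2*x - 3*h*x^2 + x^3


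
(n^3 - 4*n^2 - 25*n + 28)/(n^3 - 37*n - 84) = (n - 1)/(n + 3)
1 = 1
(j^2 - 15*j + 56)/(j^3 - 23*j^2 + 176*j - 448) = 1/(j - 8)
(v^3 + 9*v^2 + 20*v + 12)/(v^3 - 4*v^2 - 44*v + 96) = (v^2 + 3*v + 2)/(v^2 - 10*v + 16)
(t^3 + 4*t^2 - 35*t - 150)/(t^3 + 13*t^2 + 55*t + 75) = (t - 6)/(t + 3)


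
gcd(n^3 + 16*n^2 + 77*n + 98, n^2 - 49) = n + 7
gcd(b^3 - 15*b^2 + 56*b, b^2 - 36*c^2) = 1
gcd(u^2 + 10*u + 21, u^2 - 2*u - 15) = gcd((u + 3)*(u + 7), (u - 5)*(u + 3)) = u + 3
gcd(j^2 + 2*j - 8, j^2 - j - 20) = j + 4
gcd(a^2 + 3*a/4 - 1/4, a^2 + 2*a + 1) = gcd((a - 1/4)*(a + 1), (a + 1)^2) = a + 1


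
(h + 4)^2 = h^2 + 8*h + 16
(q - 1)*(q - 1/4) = q^2 - 5*q/4 + 1/4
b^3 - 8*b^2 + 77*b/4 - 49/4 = (b - 7/2)^2*(b - 1)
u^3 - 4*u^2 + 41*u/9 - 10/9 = (u - 2)*(u - 5/3)*(u - 1/3)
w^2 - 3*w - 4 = (w - 4)*(w + 1)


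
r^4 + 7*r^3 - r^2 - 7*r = r*(r - 1)*(r + 1)*(r + 7)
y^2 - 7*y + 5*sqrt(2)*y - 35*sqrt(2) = (y - 7)*(y + 5*sqrt(2))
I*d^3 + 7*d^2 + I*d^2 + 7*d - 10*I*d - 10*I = (d - 5*I)*(d - 2*I)*(I*d + I)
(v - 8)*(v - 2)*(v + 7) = v^3 - 3*v^2 - 54*v + 112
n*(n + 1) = n^2 + n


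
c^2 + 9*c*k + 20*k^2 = (c + 4*k)*(c + 5*k)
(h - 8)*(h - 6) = h^2 - 14*h + 48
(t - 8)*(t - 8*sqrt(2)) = t^2 - 8*sqrt(2)*t - 8*t + 64*sqrt(2)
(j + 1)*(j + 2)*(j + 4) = j^3 + 7*j^2 + 14*j + 8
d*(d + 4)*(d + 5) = d^3 + 9*d^2 + 20*d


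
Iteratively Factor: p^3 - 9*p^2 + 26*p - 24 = (p - 2)*(p^2 - 7*p + 12) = (p - 4)*(p - 2)*(p - 3)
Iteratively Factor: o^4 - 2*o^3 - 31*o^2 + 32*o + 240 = (o + 4)*(o^3 - 6*o^2 - 7*o + 60) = (o - 5)*(o + 4)*(o^2 - o - 12) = (o - 5)*(o + 3)*(o + 4)*(o - 4)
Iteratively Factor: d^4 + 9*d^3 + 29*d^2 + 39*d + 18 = (d + 1)*(d^3 + 8*d^2 + 21*d + 18) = (d + 1)*(d + 2)*(d^2 + 6*d + 9) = (d + 1)*(d + 2)*(d + 3)*(d + 3)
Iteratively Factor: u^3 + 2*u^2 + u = (u + 1)*(u^2 + u) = u*(u + 1)*(u + 1)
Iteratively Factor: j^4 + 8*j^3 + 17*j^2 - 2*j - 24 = (j + 3)*(j^3 + 5*j^2 + 2*j - 8) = (j + 2)*(j + 3)*(j^2 + 3*j - 4) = (j + 2)*(j + 3)*(j + 4)*(j - 1)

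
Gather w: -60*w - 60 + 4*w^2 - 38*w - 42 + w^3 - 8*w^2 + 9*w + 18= w^3 - 4*w^2 - 89*w - 84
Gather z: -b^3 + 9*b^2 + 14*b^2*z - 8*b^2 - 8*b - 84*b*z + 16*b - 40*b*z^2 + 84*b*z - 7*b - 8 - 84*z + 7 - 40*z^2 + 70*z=-b^3 + b^2 + b + z^2*(-40*b - 40) + z*(14*b^2 - 14) - 1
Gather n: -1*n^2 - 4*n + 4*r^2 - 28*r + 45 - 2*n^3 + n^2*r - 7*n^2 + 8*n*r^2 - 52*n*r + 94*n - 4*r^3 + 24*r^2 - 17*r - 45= -2*n^3 + n^2*(r - 8) + n*(8*r^2 - 52*r + 90) - 4*r^3 + 28*r^2 - 45*r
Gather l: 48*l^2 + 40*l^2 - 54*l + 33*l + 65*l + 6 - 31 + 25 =88*l^2 + 44*l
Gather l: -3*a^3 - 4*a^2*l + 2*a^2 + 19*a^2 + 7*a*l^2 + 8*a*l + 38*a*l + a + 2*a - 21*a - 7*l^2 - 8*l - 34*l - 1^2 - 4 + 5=-3*a^3 + 21*a^2 - 18*a + l^2*(7*a - 7) + l*(-4*a^2 + 46*a - 42)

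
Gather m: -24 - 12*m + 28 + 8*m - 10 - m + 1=-5*m - 5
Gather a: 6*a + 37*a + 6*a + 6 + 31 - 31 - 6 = 49*a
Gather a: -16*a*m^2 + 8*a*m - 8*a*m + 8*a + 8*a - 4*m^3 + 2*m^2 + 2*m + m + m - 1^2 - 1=a*(16 - 16*m^2) - 4*m^3 + 2*m^2 + 4*m - 2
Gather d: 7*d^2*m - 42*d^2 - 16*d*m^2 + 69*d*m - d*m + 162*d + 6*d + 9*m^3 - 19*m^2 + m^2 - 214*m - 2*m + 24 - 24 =d^2*(7*m - 42) + d*(-16*m^2 + 68*m + 168) + 9*m^3 - 18*m^2 - 216*m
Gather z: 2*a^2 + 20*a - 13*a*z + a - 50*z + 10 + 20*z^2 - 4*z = 2*a^2 + 21*a + 20*z^2 + z*(-13*a - 54) + 10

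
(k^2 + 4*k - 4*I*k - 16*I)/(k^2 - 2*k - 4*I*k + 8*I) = (k + 4)/(k - 2)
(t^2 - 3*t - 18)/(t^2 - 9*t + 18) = (t + 3)/(t - 3)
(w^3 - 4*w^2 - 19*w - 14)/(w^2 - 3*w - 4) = (w^2 - 5*w - 14)/(w - 4)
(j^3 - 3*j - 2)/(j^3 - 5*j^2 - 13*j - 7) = (j - 2)/(j - 7)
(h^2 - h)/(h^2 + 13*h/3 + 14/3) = 3*h*(h - 1)/(3*h^2 + 13*h + 14)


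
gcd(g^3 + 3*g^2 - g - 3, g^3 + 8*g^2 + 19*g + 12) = g^2 + 4*g + 3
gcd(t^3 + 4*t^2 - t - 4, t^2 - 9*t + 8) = t - 1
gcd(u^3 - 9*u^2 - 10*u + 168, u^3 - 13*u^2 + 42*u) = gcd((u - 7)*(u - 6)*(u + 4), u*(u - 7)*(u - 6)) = u^2 - 13*u + 42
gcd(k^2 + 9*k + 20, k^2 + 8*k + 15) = k + 5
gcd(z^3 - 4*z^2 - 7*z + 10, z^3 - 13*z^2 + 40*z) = z - 5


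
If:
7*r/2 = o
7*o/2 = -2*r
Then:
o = 0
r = 0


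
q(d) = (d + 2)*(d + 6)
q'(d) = 2*d + 8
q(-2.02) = -0.08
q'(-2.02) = 3.96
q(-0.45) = 8.60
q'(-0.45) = 7.10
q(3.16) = 47.27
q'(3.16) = 14.32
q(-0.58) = 7.70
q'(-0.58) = 6.84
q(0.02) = 12.16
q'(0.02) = 8.04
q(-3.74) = -3.93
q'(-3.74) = 0.52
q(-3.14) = -3.26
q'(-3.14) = 1.72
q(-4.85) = -3.28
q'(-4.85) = -1.70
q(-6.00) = 0.00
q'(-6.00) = -4.00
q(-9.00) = 21.00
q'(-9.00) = -10.00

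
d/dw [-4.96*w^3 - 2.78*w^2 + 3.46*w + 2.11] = -14.88*w^2 - 5.56*w + 3.46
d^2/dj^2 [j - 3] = 0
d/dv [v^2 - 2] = 2*v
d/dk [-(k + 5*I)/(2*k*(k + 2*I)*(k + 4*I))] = (k^3 + 21*I*k^2/2 - 30*k - 20*I)/(k^2*(k^4 + 12*I*k^3 - 52*k^2 - 96*I*k + 64))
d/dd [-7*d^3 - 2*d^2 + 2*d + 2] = -21*d^2 - 4*d + 2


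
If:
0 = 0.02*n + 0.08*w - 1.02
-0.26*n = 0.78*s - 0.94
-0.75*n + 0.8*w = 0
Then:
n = 10.74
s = -2.37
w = 10.07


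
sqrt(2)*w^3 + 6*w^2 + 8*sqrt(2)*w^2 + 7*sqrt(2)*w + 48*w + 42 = (w + 7)*(w + 3*sqrt(2))*(sqrt(2)*w + sqrt(2))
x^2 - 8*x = x*(x - 8)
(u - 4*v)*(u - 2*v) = u^2 - 6*u*v + 8*v^2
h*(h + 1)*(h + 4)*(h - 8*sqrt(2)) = h^4 - 8*sqrt(2)*h^3 + 5*h^3 - 40*sqrt(2)*h^2 + 4*h^2 - 32*sqrt(2)*h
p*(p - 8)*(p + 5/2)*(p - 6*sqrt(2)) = p^4 - 6*sqrt(2)*p^3 - 11*p^3/2 - 20*p^2 + 33*sqrt(2)*p^2 + 120*sqrt(2)*p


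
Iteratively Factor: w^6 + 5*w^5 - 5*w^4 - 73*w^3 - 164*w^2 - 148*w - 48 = (w + 3)*(w^5 + 2*w^4 - 11*w^3 - 40*w^2 - 44*w - 16) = (w - 4)*(w + 3)*(w^4 + 6*w^3 + 13*w^2 + 12*w + 4) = (w - 4)*(w + 2)*(w + 3)*(w^3 + 4*w^2 + 5*w + 2) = (w - 4)*(w + 1)*(w + 2)*(w + 3)*(w^2 + 3*w + 2) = (w - 4)*(w + 1)*(w + 2)^2*(w + 3)*(w + 1)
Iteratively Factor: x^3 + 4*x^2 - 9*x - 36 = (x + 3)*(x^2 + x - 12) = (x + 3)*(x + 4)*(x - 3)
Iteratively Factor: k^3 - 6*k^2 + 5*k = (k - 5)*(k^2 - k) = (k - 5)*(k - 1)*(k)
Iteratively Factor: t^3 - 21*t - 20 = (t + 1)*(t^2 - t - 20) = (t - 5)*(t + 1)*(t + 4)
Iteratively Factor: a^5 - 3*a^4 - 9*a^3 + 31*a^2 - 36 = (a - 3)*(a^4 - 9*a^2 + 4*a + 12) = (a - 3)*(a + 3)*(a^3 - 3*a^2 + 4) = (a - 3)*(a + 1)*(a + 3)*(a^2 - 4*a + 4) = (a - 3)*(a - 2)*(a + 1)*(a + 3)*(a - 2)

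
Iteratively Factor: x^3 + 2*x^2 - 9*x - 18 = (x + 3)*(x^2 - x - 6) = (x + 2)*(x + 3)*(x - 3)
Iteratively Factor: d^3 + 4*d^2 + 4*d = (d + 2)*(d^2 + 2*d) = d*(d + 2)*(d + 2)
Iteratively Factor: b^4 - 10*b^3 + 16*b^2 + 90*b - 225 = (b - 5)*(b^3 - 5*b^2 - 9*b + 45) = (b - 5)*(b - 3)*(b^2 - 2*b - 15) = (b - 5)^2*(b - 3)*(b + 3)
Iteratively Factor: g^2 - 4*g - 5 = (g + 1)*(g - 5)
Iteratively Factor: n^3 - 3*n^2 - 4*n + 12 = (n - 3)*(n^2 - 4) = (n - 3)*(n - 2)*(n + 2)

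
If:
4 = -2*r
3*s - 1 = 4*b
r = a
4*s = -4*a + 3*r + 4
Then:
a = -2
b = 7/8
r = -2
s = 3/2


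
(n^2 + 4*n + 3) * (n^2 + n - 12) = n^4 + 5*n^3 - 5*n^2 - 45*n - 36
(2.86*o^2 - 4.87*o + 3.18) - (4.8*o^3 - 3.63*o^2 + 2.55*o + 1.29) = -4.8*o^3 + 6.49*o^2 - 7.42*o + 1.89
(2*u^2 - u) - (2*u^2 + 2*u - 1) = 1 - 3*u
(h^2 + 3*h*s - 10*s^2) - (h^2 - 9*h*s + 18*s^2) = 12*h*s - 28*s^2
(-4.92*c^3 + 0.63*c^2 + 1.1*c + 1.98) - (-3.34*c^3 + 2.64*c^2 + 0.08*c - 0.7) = -1.58*c^3 - 2.01*c^2 + 1.02*c + 2.68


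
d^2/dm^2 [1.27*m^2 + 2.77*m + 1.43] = 2.54000000000000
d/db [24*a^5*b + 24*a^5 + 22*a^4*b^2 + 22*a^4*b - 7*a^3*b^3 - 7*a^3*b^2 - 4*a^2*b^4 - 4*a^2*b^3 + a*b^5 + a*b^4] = a*(24*a^4 + 44*a^3*b + 22*a^3 - 21*a^2*b^2 - 14*a^2*b - 16*a*b^3 - 12*a*b^2 + 5*b^4 + 4*b^3)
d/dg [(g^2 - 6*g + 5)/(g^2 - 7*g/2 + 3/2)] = 2*(5*g^2 - 14*g + 17)/(4*g^4 - 28*g^3 + 61*g^2 - 42*g + 9)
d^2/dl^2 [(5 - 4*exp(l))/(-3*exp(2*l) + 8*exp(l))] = 4*(9*exp(3*l) - 21*exp(2*l) + 90*exp(l) - 80)*exp(-l)/(27*exp(3*l) - 216*exp(2*l) + 576*exp(l) - 512)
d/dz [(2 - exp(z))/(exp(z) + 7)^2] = (exp(z) - 11)*exp(z)/(exp(z) + 7)^3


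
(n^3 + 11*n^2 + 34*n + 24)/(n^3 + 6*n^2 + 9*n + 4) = (n + 6)/(n + 1)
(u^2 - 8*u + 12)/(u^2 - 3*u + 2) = (u - 6)/(u - 1)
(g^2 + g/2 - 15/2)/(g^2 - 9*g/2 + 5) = (g + 3)/(g - 2)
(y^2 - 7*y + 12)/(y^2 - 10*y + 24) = (y - 3)/(y - 6)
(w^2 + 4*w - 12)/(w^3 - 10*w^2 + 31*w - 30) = (w + 6)/(w^2 - 8*w + 15)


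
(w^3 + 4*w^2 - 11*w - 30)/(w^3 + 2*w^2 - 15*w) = (w + 2)/w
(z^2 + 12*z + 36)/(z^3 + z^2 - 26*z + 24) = (z + 6)/(z^2 - 5*z + 4)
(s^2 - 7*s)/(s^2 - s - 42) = s/(s + 6)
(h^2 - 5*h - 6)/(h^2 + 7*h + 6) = (h - 6)/(h + 6)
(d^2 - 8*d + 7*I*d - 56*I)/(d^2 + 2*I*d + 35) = (d - 8)/(d - 5*I)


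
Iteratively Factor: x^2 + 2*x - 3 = (x + 3)*(x - 1)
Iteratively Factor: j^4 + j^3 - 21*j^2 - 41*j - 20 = (j + 4)*(j^3 - 3*j^2 - 9*j - 5) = (j - 5)*(j + 4)*(j^2 + 2*j + 1) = (j - 5)*(j + 1)*(j + 4)*(j + 1)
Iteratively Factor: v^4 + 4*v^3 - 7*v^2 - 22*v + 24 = (v - 2)*(v^3 + 6*v^2 + 5*v - 12) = (v - 2)*(v + 3)*(v^2 + 3*v - 4) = (v - 2)*(v + 3)*(v + 4)*(v - 1)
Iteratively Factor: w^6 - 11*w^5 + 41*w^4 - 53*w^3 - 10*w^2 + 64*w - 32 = (w - 2)*(w^5 - 9*w^4 + 23*w^3 - 7*w^2 - 24*w + 16) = (w - 2)*(w - 1)*(w^4 - 8*w^3 + 15*w^2 + 8*w - 16) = (w - 2)*(w - 1)*(w + 1)*(w^3 - 9*w^2 + 24*w - 16) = (w - 2)*(w - 1)^2*(w + 1)*(w^2 - 8*w + 16) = (w - 4)*(w - 2)*(w - 1)^2*(w + 1)*(w - 4)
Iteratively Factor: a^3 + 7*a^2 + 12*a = (a)*(a^2 + 7*a + 12) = a*(a + 3)*(a + 4)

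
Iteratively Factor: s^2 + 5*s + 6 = (s + 2)*(s + 3)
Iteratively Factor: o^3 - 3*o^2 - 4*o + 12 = (o + 2)*(o^2 - 5*o + 6) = (o - 3)*(o + 2)*(o - 2)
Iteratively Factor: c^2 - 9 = (c + 3)*(c - 3)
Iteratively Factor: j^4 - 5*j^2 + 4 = (j - 1)*(j^3 + j^2 - 4*j - 4) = (j - 1)*(j + 1)*(j^2 - 4) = (j - 2)*(j - 1)*(j + 1)*(j + 2)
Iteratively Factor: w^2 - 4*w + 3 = (w - 3)*(w - 1)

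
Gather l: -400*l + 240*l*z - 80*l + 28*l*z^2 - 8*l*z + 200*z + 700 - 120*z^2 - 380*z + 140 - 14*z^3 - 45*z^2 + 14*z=l*(28*z^2 + 232*z - 480) - 14*z^3 - 165*z^2 - 166*z + 840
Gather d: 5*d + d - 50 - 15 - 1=6*d - 66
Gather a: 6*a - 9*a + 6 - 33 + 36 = 9 - 3*a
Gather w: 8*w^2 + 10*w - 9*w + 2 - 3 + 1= 8*w^2 + w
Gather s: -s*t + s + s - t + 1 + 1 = s*(2 - t) - t + 2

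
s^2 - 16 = (s - 4)*(s + 4)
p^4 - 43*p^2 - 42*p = p*(p - 7)*(p + 1)*(p + 6)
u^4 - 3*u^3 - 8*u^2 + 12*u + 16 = (u - 4)*(u - 2)*(u + 1)*(u + 2)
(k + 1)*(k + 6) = k^2 + 7*k + 6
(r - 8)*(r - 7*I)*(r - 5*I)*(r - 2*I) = r^4 - 8*r^3 - 14*I*r^3 - 59*r^2 + 112*I*r^2 + 472*r + 70*I*r - 560*I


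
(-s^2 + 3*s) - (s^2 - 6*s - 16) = -2*s^2 + 9*s + 16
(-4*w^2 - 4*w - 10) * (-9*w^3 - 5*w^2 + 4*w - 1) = 36*w^5 + 56*w^4 + 94*w^3 + 38*w^2 - 36*w + 10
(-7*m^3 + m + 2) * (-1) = 7*m^3 - m - 2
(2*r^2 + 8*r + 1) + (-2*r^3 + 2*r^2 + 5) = -2*r^3 + 4*r^2 + 8*r + 6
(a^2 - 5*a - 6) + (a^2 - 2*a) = 2*a^2 - 7*a - 6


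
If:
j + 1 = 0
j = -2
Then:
No Solution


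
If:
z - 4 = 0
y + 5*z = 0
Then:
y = -20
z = 4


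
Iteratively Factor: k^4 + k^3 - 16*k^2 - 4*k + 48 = (k + 4)*(k^3 - 3*k^2 - 4*k + 12) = (k - 2)*(k + 4)*(k^2 - k - 6) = (k - 3)*(k - 2)*(k + 4)*(k + 2)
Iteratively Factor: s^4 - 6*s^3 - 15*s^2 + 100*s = (s)*(s^3 - 6*s^2 - 15*s + 100) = s*(s - 5)*(s^2 - s - 20) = s*(s - 5)^2*(s + 4)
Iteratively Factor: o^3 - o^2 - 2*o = (o - 2)*(o^2 + o) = o*(o - 2)*(o + 1)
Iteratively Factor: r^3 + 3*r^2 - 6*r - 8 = (r - 2)*(r^2 + 5*r + 4) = (r - 2)*(r + 1)*(r + 4)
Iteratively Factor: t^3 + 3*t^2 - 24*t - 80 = (t + 4)*(t^2 - t - 20) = (t + 4)^2*(t - 5)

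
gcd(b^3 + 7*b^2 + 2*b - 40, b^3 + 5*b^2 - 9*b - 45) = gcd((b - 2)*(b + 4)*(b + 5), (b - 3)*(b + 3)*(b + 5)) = b + 5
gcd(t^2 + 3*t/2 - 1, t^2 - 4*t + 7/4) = t - 1/2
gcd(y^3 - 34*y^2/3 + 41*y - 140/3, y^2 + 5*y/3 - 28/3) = y - 7/3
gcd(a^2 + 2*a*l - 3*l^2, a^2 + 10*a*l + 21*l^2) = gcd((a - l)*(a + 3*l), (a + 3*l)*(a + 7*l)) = a + 3*l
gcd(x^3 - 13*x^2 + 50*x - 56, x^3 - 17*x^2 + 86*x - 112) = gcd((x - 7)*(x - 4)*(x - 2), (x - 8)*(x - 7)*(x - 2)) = x^2 - 9*x + 14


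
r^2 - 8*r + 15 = (r - 5)*(r - 3)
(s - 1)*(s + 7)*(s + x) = s^3 + s^2*x + 6*s^2 + 6*s*x - 7*s - 7*x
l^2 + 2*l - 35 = (l - 5)*(l + 7)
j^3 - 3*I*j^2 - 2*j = j*(j - 2*I)*(j - I)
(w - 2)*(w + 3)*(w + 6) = w^3 + 7*w^2 - 36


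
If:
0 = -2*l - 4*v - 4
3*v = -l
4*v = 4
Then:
No Solution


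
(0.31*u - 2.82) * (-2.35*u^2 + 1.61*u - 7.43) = -0.7285*u^3 + 7.1261*u^2 - 6.8435*u + 20.9526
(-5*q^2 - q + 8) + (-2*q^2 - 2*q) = -7*q^2 - 3*q + 8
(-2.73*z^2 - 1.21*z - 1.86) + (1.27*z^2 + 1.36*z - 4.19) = -1.46*z^2 + 0.15*z - 6.05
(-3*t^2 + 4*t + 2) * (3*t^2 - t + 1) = -9*t^4 + 15*t^3 - t^2 + 2*t + 2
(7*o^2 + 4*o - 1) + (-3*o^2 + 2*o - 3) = 4*o^2 + 6*o - 4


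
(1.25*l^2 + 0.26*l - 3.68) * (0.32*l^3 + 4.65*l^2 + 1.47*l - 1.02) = 0.4*l^5 + 5.8957*l^4 + 1.8689*l^3 - 18.0048*l^2 - 5.6748*l + 3.7536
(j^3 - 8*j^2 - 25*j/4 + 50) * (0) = 0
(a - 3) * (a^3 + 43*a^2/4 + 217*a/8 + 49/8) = a^4 + 31*a^3/4 - 41*a^2/8 - 301*a/4 - 147/8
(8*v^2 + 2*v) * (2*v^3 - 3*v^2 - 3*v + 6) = 16*v^5 - 20*v^4 - 30*v^3 + 42*v^2 + 12*v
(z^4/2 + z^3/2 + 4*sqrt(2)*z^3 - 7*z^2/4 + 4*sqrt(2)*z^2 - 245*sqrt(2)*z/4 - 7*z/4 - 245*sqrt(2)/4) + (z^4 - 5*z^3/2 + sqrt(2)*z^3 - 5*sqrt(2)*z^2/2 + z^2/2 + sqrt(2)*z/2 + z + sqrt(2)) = 3*z^4/2 - 2*z^3 + 5*sqrt(2)*z^3 - 5*z^2/4 + 3*sqrt(2)*z^2/2 - 243*sqrt(2)*z/4 - 3*z/4 - 241*sqrt(2)/4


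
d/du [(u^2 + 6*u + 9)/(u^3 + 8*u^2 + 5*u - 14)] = (-u^4 - 12*u^3 - 70*u^2 - 172*u - 129)/(u^6 + 16*u^5 + 74*u^4 + 52*u^3 - 199*u^2 - 140*u + 196)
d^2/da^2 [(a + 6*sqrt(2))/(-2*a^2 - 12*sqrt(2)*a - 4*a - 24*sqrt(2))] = -1/(a^3 + 6*a^2 + 12*a + 8)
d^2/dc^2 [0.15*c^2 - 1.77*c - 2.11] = 0.300000000000000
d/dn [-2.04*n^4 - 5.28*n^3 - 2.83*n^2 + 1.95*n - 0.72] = -8.16*n^3 - 15.84*n^2 - 5.66*n + 1.95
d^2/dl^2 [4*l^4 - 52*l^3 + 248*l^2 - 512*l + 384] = 48*l^2 - 312*l + 496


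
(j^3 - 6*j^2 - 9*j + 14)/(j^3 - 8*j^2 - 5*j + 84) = (j^2 + j - 2)/(j^2 - j - 12)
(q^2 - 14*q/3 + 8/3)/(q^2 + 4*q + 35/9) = 3*(3*q^2 - 14*q + 8)/(9*q^2 + 36*q + 35)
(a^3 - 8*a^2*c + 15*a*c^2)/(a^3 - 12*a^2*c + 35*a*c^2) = (a - 3*c)/(a - 7*c)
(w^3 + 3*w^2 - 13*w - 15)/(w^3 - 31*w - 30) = (w - 3)/(w - 6)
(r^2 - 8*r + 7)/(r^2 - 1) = (r - 7)/(r + 1)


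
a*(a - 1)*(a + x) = a^3 + a^2*x - a^2 - a*x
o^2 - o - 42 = (o - 7)*(o + 6)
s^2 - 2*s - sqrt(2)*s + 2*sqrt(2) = (s - 2)*(s - sqrt(2))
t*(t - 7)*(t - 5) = t^3 - 12*t^2 + 35*t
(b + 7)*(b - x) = b^2 - b*x + 7*b - 7*x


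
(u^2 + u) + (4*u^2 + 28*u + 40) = 5*u^2 + 29*u + 40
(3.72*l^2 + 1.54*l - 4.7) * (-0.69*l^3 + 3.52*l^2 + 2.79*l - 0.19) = -2.5668*l^5 + 12.0318*l^4 + 19.0426*l^3 - 12.9542*l^2 - 13.4056*l + 0.893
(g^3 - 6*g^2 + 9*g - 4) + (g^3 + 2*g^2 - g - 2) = 2*g^3 - 4*g^2 + 8*g - 6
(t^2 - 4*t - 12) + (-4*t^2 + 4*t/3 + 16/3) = -3*t^2 - 8*t/3 - 20/3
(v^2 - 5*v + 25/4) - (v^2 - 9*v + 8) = 4*v - 7/4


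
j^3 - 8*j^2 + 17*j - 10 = (j - 5)*(j - 2)*(j - 1)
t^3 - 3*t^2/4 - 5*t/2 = t*(t - 2)*(t + 5/4)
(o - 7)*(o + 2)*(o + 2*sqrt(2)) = o^3 - 5*o^2 + 2*sqrt(2)*o^2 - 10*sqrt(2)*o - 14*o - 28*sqrt(2)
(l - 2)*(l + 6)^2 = l^3 + 10*l^2 + 12*l - 72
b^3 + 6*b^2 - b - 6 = (b - 1)*(b + 1)*(b + 6)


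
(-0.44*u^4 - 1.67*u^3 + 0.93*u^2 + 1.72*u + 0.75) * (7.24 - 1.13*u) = 0.4972*u^5 - 1.2985*u^4 - 13.1417*u^3 + 4.7896*u^2 + 11.6053*u + 5.43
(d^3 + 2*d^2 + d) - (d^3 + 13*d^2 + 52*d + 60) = -11*d^2 - 51*d - 60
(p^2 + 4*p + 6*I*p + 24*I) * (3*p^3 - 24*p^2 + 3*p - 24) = 3*p^5 - 12*p^4 + 18*I*p^4 - 93*p^3 - 72*I*p^3 - 12*p^2 - 558*I*p^2 - 96*p - 72*I*p - 576*I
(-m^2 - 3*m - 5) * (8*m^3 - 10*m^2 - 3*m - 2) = -8*m^5 - 14*m^4 - 7*m^3 + 61*m^2 + 21*m + 10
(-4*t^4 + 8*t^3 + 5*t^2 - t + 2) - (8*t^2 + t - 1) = -4*t^4 + 8*t^3 - 3*t^2 - 2*t + 3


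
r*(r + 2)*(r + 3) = r^3 + 5*r^2 + 6*r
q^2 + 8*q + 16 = (q + 4)^2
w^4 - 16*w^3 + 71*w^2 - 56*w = w*(w - 8)*(w - 7)*(w - 1)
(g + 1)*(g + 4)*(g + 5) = g^3 + 10*g^2 + 29*g + 20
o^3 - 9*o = o*(o - 3)*(o + 3)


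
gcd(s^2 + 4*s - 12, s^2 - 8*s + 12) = s - 2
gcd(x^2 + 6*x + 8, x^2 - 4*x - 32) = x + 4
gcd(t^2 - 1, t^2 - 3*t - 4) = t + 1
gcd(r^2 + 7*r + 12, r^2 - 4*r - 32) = r + 4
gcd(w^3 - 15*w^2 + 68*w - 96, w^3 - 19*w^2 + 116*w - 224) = w^2 - 12*w + 32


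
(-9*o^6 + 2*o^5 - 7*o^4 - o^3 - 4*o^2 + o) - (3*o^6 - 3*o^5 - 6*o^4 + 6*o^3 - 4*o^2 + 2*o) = -12*o^6 + 5*o^5 - o^4 - 7*o^3 - o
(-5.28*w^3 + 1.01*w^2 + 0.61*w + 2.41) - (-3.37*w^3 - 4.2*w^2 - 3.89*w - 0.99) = -1.91*w^3 + 5.21*w^2 + 4.5*w + 3.4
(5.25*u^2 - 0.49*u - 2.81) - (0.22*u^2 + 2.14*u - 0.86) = 5.03*u^2 - 2.63*u - 1.95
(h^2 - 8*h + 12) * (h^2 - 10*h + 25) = h^4 - 18*h^3 + 117*h^2 - 320*h + 300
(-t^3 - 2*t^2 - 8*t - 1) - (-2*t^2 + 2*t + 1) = -t^3 - 10*t - 2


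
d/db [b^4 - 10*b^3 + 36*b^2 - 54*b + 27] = 4*b^3 - 30*b^2 + 72*b - 54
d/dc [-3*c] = -3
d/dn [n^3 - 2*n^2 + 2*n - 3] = 3*n^2 - 4*n + 2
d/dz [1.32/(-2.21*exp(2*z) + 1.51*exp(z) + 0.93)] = (5.8344*exp(z) - 1.9932)*exp(z)/(-2.21*exp(2*z) + 1.51*exp(z) + 0.93)^2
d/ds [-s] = -1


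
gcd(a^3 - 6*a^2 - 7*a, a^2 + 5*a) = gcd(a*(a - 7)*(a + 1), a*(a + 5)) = a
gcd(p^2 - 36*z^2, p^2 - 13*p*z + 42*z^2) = -p + 6*z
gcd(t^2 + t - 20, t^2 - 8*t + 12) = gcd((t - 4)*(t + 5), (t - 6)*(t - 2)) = 1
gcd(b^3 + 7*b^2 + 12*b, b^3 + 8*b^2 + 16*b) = b^2 + 4*b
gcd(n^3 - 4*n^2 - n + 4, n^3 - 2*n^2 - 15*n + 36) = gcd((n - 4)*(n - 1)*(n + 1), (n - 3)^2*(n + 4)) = 1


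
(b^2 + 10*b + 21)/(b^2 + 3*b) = (b + 7)/b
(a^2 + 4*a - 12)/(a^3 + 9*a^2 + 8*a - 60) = 1/(a + 5)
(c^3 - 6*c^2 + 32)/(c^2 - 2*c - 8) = c - 4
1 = 1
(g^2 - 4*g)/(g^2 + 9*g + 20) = g*(g - 4)/(g^2 + 9*g + 20)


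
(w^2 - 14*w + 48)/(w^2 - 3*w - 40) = (w - 6)/(w + 5)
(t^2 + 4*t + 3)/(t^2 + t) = (t + 3)/t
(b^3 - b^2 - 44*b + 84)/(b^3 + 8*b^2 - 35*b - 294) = (b - 2)/(b + 7)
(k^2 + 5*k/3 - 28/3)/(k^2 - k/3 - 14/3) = (k + 4)/(k + 2)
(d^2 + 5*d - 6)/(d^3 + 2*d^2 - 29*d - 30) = (d - 1)/(d^2 - 4*d - 5)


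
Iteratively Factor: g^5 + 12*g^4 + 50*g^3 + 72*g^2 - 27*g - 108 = (g + 3)*(g^4 + 9*g^3 + 23*g^2 + 3*g - 36) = (g - 1)*(g + 3)*(g^3 + 10*g^2 + 33*g + 36) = (g - 1)*(g + 3)*(g + 4)*(g^2 + 6*g + 9) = (g - 1)*(g + 3)^2*(g + 4)*(g + 3)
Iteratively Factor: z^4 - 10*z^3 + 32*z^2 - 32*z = (z - 2)*(z^3 - 8*z^2 + 16*z) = (z - 4)*(z - 2)*(z^2 - 4*z) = z*(z - 4)*(z - 2)*(z - 4)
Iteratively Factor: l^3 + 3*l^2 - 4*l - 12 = (l + 3)*(l^2 - 4) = (l + 2)*(l + 3)*(l - 2)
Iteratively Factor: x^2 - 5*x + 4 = (x - 1)*(x - 4)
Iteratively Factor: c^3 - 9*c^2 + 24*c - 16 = (c - 4)*(c^2 - 5*c + 4) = (c - 4)*(c - 1)*(c - 4)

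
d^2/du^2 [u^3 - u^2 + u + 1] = 6*u - 2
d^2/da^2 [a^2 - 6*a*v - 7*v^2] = 2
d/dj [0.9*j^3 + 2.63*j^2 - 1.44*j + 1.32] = 2.7*j^2 + 5.26*j - 1.44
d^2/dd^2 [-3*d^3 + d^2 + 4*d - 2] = 2 - 18*d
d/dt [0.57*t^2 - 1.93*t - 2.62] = 1.14*t - 1.93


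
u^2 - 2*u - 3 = (u - 3)*(u + 1)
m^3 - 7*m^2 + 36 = (m - 6)*(m - 3)*(m + 2)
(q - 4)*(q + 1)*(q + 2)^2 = q^4 + q^3 - 12*q^2 - 28*q - 16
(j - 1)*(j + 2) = j^2 + j - 2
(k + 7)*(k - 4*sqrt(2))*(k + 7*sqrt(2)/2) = k^3 - sqrt(2)*k^2/2 + 7*k^2 - 28*k - 7*sqrt(2)*k/2 - 196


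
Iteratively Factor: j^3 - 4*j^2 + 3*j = (j - 1)*(j^2 - 3*j) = (j - 3)*(j - 1)*(j)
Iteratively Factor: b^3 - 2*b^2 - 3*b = (b - 3)*(b^2 + b) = b*(b - 3)*(b + 1)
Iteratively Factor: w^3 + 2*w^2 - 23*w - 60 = (w + 4)*(w^2 - 2*w - 15) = (w - 5)*(w + 4)*(w + 3)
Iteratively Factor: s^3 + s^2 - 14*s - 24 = (s + 2)*(s^2 - s - 12) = (s + 2)*(s + 3)*(s - 4)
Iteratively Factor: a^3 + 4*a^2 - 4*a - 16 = (a + 4)*(a^2 - 4) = (a + 2)*(a + 4)*(a - 2)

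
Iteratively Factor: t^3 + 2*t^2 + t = (t + 1)*(t^2 + t) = (t + 1)^2*(t)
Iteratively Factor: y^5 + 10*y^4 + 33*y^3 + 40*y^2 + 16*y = (y + 4)*(y^4 + 6*y^3 + 9*y^2 + 4*y) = (y + 1)*(y + 4)*(y^3 + 5*y^2 + 4*y) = (y + 1)^2*(y + 4)*(y^2 + 4*y) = y*(y + 1)^2*(y + 4)*(y + 4)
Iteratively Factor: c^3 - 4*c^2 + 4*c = (c - 2)*(c^2 - 2*c) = (c - 2)^2*(c)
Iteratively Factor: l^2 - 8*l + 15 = (l - 3)*(l - 5)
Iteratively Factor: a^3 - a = (a - 1)*(a^2 + a) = a*(a - 1)*(a + 1)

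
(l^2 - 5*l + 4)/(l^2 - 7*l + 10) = (l^2 - 5*l + 4)/(l^2 - 7*l + 10)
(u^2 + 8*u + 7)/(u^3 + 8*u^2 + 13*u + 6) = (u + 7)/(u^2 + 7*u + 6)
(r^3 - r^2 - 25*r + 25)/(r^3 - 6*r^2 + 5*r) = (r + 5)/r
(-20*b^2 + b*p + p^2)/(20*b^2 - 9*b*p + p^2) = (5*b + p)/(-5*b + p)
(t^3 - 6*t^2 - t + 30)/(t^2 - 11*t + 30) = (t^2 - t - 6)/(t - 6)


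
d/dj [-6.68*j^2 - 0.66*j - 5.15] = -13.36*j - 0.66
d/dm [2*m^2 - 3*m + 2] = 4*m - 3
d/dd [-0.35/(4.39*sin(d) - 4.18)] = 1.5365*cos(d)/(4.39*sin(d) - 4.18)^2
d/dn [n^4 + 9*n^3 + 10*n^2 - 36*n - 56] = 4*n^3 + 27*n^2 + 20*n - 36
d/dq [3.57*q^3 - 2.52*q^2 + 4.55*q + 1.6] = 10.71*q^2 - 5.04*q + 4.55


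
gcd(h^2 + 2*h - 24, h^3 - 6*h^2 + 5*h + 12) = h - 4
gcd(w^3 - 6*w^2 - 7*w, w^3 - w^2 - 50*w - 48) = w + 1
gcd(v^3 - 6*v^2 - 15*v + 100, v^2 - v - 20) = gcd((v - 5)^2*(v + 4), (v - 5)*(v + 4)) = v^2 - v - 20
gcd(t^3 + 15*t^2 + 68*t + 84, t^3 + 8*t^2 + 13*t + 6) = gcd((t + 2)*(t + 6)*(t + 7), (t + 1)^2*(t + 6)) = t + 6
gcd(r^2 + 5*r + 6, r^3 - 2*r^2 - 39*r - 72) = r + 3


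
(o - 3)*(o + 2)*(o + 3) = o^3 + 2*o^2 - 9*o - 18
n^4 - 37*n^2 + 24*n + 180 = (n - 5)*(n - 3)*(n + 2)*(n + 6)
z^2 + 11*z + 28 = (z + 4)*(z + 7)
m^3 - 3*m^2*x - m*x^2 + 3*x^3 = (m - 3*x)*(m - x)*(m + x)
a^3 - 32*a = a*(a - 4*sqrt(2))*(a + 4*sqrt(2))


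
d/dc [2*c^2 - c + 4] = 4*c - 1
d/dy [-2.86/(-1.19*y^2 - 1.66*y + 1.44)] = (-6.8068*y - 4.7476)/(1.19*y^2 + 1.66*y - 1.44)^2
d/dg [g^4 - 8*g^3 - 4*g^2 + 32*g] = 4*g^3 - 24*g^2 - 8*g + 32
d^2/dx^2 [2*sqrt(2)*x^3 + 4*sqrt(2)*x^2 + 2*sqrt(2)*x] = sqrt(2)*(12*x + 8)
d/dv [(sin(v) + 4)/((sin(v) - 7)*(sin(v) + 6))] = (-8*sin(v) + cos(v)^2 - 39)*cos(v)/((sin(v) - 7)^2*(sin(v) + 6)^2)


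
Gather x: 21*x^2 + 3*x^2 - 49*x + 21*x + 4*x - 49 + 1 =24*x^2 - 24*x - 48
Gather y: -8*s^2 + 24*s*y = -8*s^2 + 24*s*y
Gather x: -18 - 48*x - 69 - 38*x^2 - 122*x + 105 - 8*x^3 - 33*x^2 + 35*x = -8*x^3 - 71*x^2 - 135*x + 18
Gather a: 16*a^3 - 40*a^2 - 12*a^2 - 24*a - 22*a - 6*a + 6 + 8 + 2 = 16*a^3 - 52*a^2 - 52*a + 16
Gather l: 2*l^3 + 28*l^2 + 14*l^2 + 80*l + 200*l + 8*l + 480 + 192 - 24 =2*l^3 + 42*l^2 + 288*l + 648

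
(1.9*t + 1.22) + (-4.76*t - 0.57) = 0.65 - 2.86*t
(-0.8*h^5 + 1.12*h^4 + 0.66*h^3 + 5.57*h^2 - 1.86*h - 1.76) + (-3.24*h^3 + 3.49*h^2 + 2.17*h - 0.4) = -0.8*h^5 + 1.12*h^4 - 2.58*h^3 + 9.06*h^2 + 0.31*h - 2.16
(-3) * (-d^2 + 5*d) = 3*d^2 - 15*d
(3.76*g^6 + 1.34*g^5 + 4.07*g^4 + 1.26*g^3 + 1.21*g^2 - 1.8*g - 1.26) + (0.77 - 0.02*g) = 3.76*g^6 + 1.34*g^5 + 4.07*g^4 + 1.26*g^3 + 1.21*g^2 - 1.82*g - 0.49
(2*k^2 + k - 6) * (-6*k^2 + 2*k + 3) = -12*k^4 - 2*k^3 + 44*k^2 - 9*k - 18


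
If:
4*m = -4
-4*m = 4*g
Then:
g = 1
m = -1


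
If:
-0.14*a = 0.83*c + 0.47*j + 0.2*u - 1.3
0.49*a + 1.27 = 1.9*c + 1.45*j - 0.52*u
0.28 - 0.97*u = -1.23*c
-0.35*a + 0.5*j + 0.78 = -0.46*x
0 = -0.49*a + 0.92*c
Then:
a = 1.18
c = 0.63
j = 0.84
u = 1.09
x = -1.71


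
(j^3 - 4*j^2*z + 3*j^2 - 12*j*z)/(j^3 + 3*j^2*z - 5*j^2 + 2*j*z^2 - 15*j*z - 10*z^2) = j*(j^2 - 4*j*z + 3*j - 12*z)/(j^3 + 3*j^2*z - 5*j^2 + 2*j*z^2 - 15*j*z - 10*z^2)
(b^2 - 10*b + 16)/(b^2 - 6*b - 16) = (b - 2)/(b + 2)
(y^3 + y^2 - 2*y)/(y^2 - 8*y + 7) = y*(y + 2)/(y - 7)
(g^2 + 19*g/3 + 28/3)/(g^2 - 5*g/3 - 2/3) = (3*g^2 + 19*g + 28)/(3*g^2 - 5*g - 2)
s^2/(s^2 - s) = s/(s - 1)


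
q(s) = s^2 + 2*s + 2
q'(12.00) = 26.00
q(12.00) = 170.00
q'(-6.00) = -10.00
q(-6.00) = 26.00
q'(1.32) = 4.64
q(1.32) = 6.38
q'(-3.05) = -4.10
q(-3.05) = 5.20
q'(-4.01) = -6.02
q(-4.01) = 10.06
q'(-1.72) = -1.44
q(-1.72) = 1.52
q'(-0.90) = 0.20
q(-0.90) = 1.01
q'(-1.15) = -0.30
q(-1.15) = 1.02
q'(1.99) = 5.98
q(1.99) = 9.94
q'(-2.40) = -2.80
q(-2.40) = 2.96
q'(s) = 2*s + 2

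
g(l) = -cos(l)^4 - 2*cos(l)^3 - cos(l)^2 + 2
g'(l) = 4*sin(l)*cos(l)^3 + 6*sin(l)*cos(l)^2 + 2*sin(l)*cos(l)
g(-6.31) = -2.00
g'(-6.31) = -0.32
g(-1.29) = 1.87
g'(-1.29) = -1.06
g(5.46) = 0.70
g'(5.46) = -3.95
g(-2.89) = 2.00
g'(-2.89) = -0.01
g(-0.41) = -1.09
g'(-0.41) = -3.97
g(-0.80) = 0.60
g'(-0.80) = -4.06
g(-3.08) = 2.00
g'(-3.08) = -0.00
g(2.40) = 1.96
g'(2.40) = 0.12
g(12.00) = -0.42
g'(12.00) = -4.49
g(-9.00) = 1.99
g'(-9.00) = -0.05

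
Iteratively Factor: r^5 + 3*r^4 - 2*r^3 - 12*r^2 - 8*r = (r + 2)*(r^4 + r^3 - 4*r^2 - 4*r) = r*(r + 2)*(r^3 + r^2 - 4*r - 4) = r*(r - 2)*(r + 2)*(r^2 + 3*r + 2) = r*(r - 2)*(r + 1)*(r + 2)*(r + 2)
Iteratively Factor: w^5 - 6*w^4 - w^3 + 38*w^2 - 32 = (w - 1)*(w^4 - 5*w^3 - 6*w^2 + 32*w + 32) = (w - 4)*(w - 1)*(w^3 - w^2 - 10*w - 8) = (w - 4)*(w - 1)*(w + 2)*(w^2 - 3*w - 4) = (w - 4)^2*(w - 1)*(w + 2)*(w + 1)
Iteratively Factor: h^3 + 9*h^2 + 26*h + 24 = (h + 2)*(h^2 + 7*h + 12) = (h + 2)*(h + 3)*(h + 4)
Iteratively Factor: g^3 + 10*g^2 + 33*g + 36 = (g + 3)*(g^2 + 7*g + 12) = (g + 3)*(g + 4)*(g + 3)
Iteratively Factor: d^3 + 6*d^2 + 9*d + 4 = (d + 1)*(d^2 + 5*d + 4) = (d + 1)^2*(d + 4)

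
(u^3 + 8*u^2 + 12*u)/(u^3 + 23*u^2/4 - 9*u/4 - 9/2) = 4*u*(u + 2)/(4*u^2 - u - 3)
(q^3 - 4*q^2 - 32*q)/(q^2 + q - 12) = q*(q - 8)/(q - 3)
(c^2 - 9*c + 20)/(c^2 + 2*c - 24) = (c - 5)/(c + 6)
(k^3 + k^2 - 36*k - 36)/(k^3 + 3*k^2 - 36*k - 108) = (k + 1)/(k + 3)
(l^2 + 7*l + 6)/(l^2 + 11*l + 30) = (l + 1)/(l + 5)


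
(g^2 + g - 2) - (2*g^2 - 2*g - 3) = -g^2 + 3*g + 1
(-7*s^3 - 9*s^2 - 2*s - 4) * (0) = 0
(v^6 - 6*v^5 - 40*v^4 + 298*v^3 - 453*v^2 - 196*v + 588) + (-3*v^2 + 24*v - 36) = v^6 - 6*v^5 - 40*v^4 + 298*v^3 - 456*v^2 - 172*v + 552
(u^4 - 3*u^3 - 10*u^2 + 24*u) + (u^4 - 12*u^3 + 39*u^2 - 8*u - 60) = 2*u^4 - 15*u^3 + 29*u^2 + 16*u - 60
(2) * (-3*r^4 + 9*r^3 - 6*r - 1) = -6*r^4 + 18*r^3 - 12*r - 2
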